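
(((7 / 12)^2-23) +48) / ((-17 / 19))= -69331 / 2448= -28.32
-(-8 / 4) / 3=2 / 3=0.67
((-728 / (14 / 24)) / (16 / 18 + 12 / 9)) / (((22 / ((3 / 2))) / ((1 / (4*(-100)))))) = 1053 / 11000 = 0.10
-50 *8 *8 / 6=-1600 / 3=-533.33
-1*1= -1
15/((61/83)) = 1245/61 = 20.41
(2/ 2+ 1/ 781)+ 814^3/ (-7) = -421234799990/ 5467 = -77050448.14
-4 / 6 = -2 / 3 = -0.67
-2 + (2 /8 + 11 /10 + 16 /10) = 0.95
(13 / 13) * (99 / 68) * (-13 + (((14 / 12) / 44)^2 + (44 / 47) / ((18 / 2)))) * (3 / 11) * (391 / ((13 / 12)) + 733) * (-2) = 1802137040871 / 160873856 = 11202.17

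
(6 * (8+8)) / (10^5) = 3 / 3125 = 0.00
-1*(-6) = 6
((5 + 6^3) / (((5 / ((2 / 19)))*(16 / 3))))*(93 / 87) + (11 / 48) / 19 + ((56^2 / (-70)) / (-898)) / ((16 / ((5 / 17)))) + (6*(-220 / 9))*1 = -49029724997 / 336462640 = -145.72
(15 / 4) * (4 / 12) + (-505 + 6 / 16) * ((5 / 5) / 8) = -3957 / 64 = -61.83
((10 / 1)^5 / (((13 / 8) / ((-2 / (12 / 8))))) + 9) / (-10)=3199649 / 390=8204.23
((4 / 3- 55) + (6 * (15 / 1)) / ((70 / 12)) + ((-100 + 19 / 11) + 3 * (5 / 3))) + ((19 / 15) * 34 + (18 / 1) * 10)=35249 / 385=91.56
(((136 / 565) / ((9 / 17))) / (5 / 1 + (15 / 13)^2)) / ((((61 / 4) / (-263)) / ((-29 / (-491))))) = -5960164912 / 81480946725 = -0.07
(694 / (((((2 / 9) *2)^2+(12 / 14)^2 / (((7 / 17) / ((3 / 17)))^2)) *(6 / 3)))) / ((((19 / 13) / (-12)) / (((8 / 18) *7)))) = -8188168716 / 307135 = -26659.84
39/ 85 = 0.46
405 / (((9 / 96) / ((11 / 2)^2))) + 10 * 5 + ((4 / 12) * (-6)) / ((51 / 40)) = 6667150 / 51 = 130728.43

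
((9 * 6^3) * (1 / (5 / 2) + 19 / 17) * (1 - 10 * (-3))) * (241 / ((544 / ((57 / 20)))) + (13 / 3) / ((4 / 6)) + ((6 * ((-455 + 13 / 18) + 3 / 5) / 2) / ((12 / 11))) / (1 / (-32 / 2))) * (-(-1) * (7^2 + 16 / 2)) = 2406913373630889 / 23120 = 104105249724.52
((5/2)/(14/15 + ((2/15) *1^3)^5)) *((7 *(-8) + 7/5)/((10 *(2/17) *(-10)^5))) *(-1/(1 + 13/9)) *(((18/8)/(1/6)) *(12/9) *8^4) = -730790424/19491505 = -37.49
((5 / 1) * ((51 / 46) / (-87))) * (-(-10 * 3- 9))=-3315 / 1334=-2.49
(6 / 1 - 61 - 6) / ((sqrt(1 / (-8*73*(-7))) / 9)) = -35101.67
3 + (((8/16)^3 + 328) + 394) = 5801/8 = 725.12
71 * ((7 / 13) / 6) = 497 / 78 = 6.37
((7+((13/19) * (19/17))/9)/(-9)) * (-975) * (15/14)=880750/1071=822.36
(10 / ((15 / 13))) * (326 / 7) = 8476 / 21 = 403.62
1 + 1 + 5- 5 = 2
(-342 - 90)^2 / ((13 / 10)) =1866240 / 13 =143556.92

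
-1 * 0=0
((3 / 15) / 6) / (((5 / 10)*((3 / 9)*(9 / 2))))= 2 / 45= 0.04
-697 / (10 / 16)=-5576 / 5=-1115.20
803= 803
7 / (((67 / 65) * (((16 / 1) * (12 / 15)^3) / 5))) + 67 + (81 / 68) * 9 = 81.87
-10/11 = -0.91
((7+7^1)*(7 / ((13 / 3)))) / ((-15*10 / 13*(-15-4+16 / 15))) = 147 / 1345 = 0.11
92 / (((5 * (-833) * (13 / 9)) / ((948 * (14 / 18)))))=-87216 / 7735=-11.28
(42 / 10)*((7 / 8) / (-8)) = -147 / 320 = -0.46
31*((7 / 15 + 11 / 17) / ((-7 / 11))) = -96844 / 1785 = -54.25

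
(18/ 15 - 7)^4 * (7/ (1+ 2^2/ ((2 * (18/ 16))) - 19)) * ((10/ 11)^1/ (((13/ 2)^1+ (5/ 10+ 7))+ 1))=-14852901/ 501875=-29.59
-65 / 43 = -1.51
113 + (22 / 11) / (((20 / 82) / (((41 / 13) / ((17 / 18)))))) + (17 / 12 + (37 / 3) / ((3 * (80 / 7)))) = 22620371 / 159120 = 142.16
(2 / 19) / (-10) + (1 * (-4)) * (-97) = 36859 / 95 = 387.99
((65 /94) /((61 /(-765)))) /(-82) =49725 /470188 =0.11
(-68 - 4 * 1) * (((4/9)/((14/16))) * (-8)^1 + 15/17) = 27256/119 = 229.04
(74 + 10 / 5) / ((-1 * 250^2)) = -19 / 15625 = -0.00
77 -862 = -785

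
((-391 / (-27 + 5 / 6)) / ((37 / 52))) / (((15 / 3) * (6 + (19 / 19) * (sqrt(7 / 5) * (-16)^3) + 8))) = -124919808 * sqrt(35) / 852757801735 - 60996 / 24364508621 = -0.00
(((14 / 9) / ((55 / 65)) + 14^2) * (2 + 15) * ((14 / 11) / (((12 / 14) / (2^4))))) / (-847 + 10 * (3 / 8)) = -1044168832 / 11019591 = -94.76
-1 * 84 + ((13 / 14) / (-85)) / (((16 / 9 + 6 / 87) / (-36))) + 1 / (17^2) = -204240496 / 2437715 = -83.78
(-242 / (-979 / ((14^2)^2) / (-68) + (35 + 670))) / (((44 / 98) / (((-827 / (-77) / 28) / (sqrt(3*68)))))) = -15885016*sqrt(51) / 5524992057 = -0.02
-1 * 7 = -7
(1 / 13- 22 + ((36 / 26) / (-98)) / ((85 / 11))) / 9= -395708 / 162435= -2.44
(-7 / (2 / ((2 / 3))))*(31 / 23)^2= -6727 / 1587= -4.24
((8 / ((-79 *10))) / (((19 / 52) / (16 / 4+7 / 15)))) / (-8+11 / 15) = 13936 / 818045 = 0.02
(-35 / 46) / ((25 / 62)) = -217 / 115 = -1.89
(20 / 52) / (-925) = -1 / 2405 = -0.00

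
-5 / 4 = -1.25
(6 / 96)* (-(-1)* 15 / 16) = 0.06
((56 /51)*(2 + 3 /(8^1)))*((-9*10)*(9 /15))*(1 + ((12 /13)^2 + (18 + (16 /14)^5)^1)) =-21178444734 /6898073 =-3070.20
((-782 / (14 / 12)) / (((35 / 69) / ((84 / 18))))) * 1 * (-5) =215832 / 7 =30833.14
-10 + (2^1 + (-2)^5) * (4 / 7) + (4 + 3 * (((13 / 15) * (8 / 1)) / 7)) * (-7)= -2658 / 35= -75.94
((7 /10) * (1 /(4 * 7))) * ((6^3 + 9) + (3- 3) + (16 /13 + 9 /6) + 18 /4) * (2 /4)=3019 /1040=2.90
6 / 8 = 3 / 4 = 0.75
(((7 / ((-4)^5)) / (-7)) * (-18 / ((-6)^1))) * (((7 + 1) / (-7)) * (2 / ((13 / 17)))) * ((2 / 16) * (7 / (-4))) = 51 / 26624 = 0.00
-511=-511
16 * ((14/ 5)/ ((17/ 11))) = 2464/ 85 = 28.99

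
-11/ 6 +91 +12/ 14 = 90.02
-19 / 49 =-0.39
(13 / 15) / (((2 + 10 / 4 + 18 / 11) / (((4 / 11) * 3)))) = 104 / 675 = 0.15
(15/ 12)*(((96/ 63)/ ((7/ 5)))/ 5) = 40/ 147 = 0.27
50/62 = 25/31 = 0.81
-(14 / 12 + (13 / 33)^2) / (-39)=2879 / 84942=0.03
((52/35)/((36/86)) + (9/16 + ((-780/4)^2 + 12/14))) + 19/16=47919257/1260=38031.16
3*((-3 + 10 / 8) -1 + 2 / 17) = -537 / 68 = -7.90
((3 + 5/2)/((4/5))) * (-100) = -1375/2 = -687.50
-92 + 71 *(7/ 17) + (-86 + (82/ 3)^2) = 598.35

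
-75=-75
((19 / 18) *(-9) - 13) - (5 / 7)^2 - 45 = -6665 / 98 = -68.01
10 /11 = 0.91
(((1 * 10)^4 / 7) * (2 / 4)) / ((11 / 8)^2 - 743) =-320000 / 332017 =-0.96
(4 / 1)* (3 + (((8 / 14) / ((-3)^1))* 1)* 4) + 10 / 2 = 293 / 21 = 13.95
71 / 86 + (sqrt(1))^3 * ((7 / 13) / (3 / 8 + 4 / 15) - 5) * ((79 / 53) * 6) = -23716471 / 651794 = -36.39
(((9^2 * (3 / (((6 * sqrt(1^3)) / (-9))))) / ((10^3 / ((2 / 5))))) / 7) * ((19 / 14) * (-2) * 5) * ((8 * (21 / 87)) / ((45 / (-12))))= -18468 / 126875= -0.15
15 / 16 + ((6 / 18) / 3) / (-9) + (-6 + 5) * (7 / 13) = 6515 / 16848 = 0.39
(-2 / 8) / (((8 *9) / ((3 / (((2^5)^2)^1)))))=-1 / 98304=-0.00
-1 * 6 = -6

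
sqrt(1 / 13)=sqrt(13) / 13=0.28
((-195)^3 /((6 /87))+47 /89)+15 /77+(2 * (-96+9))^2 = -107485410.78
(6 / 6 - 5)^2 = 16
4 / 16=1 / 4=0.25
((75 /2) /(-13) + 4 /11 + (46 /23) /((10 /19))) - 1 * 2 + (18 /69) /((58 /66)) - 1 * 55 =-52864087 /953810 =-55.42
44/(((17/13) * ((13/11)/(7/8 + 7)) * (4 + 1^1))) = 7623/170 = 44.84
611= 611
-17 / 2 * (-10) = 85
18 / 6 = 3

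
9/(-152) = -0.06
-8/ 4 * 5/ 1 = -10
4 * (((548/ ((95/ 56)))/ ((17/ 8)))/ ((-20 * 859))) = -245504/ 6936425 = -0.04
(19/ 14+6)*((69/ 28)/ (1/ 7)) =7107/ 56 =126.91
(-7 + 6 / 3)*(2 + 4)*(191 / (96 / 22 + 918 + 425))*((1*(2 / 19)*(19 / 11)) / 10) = -1146 / 14821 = -0.08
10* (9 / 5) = 18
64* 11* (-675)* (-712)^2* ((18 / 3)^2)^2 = -312206126284800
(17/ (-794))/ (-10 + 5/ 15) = 51/ 23026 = 0.00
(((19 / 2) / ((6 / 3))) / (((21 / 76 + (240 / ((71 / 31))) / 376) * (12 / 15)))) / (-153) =-6023285 / 86143284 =-0.07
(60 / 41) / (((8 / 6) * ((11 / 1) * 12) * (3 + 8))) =15 / 19844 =0.00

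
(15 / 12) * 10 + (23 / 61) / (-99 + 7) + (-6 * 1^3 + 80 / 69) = 128885 / 16836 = 7.66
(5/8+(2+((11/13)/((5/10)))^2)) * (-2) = -7421/676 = -10.98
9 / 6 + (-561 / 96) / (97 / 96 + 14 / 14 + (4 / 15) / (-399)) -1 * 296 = -228948613 / 769814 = -297.41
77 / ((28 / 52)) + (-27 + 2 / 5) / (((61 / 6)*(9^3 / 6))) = 3532283 / 24705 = 142.98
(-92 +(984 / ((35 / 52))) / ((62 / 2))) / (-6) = 24326 / 3255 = 7.47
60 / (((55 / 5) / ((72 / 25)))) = 15.71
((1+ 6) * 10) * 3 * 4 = 840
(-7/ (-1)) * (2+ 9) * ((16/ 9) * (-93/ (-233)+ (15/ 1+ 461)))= 136753232/ 2097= 65213.75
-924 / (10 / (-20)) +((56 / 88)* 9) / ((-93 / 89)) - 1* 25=1817.52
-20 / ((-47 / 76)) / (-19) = -80 / 47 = -1.70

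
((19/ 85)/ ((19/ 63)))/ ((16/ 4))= 63/ 340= 0.19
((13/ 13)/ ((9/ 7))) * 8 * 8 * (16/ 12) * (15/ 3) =8960/ 27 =331.85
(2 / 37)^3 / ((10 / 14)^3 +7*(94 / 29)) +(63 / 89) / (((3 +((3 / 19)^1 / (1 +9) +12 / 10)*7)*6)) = 7729600349611 / 753637927213467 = 0.01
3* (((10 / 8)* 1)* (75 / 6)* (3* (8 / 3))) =375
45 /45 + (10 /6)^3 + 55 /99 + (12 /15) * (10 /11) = 2053 /297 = 6.91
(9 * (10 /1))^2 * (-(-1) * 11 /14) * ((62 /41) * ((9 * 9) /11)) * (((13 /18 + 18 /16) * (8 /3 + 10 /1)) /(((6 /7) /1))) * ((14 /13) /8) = 1110426975 /4264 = 260419.08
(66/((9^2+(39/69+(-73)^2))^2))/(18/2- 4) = 1058/2346372765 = 0.00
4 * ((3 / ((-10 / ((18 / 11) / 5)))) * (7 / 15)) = -252 / 1375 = -0.18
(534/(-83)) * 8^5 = -17498112/83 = -210820.63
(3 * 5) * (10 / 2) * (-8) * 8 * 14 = -67200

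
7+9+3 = 19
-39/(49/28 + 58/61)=-9516/659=-14.44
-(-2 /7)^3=8 /343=0.02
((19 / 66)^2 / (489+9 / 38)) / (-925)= -6859 / 37454358150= -0.00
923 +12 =935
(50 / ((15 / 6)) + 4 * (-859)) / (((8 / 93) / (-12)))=476532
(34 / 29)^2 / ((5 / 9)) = 2.47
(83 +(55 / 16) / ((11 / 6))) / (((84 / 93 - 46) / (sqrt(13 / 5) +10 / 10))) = -21049 * sqrt(65) / 55920 - 21049 / 11184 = -4.92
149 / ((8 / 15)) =279.38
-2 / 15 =-0.13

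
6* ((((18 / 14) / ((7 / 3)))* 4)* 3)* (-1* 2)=-79.35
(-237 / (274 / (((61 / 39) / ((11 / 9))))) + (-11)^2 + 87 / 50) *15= 178718538 / 97955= 1824.50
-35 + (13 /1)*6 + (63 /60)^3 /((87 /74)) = 5102219 /116000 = 43.98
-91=-91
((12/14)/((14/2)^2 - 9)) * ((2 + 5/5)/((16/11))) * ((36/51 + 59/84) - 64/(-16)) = 254859/1066240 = 0.24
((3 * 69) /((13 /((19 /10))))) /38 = 207 /260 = 0.80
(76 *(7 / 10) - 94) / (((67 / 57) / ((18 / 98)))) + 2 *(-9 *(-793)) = 234203058 / 16415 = 14267.62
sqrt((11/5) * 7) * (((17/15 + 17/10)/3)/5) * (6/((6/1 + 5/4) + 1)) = 68 * sqrt(385)/2475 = 0.54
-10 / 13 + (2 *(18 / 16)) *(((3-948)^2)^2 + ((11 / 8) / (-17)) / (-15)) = 1794360713905.49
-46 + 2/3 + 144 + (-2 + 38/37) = 10844/111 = 97.69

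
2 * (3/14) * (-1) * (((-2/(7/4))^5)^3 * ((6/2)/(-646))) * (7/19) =-158329674399744/29135784986520191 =-0.01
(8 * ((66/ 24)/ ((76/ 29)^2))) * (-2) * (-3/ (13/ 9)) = 249777/ 18772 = 13.31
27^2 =729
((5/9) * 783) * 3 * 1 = 1305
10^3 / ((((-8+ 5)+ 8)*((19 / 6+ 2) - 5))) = 1200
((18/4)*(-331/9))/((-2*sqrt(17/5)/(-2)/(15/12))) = -1655*sqrt(85)/136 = -112.19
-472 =-472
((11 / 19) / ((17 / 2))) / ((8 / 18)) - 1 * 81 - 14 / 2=-56749 / 646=-87.85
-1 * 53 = -53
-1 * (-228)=228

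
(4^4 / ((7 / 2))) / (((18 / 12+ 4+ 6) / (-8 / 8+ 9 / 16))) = -64 / 23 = -2.78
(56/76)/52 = 7/494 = 0.01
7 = 7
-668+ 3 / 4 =-667.25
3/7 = 0.43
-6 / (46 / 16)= -48 / 23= -2.09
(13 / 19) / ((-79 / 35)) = -455 / 1501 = -0.30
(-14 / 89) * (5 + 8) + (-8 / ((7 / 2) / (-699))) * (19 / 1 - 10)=8957110 / 623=14377.38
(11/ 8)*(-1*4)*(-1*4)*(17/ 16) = 187/ 8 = 23.38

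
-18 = -18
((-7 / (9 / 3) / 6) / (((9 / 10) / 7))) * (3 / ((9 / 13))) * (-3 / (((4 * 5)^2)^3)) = 637 / 1036800000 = 0.00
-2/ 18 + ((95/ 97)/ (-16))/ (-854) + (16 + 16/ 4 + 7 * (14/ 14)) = 320749591/ 11928672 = 26.89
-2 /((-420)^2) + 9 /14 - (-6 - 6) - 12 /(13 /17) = -3496513 /1146600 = -3.05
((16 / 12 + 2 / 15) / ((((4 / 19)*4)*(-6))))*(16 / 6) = -209 / 270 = -0.77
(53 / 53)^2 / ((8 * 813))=1 / 6504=0.00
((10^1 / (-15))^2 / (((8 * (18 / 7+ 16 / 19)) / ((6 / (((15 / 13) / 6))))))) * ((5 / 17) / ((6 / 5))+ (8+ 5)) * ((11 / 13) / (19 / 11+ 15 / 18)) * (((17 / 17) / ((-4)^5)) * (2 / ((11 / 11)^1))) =-21741643 / 5008673280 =-0.00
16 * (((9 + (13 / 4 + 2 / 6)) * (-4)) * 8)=-6442.67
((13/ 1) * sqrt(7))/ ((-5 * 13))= -sqrt(7)/ 5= -0.53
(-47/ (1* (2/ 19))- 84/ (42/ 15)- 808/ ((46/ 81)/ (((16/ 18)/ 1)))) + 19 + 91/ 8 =-314791/ 184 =-1710.82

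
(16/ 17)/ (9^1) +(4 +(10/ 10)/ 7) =4549/ 1071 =4.25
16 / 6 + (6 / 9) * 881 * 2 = 3532 / 3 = 1177.33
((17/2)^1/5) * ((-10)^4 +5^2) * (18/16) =306765/16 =19172.81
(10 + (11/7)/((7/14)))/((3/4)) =368/21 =17.52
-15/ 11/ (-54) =5/ 198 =0.03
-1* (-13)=13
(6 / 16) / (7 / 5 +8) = 15 / 376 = 0.04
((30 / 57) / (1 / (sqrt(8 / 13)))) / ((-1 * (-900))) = sqrt(26) / 11115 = 0.00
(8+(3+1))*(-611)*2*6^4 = -19004544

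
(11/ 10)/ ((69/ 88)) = 484/ 345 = 1.40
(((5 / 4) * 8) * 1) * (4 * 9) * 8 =2880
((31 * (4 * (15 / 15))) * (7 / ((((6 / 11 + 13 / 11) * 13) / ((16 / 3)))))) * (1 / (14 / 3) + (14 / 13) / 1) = 2564320 / 9633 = 266.20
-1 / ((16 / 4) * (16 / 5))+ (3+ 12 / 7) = 2077 / 448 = 4.64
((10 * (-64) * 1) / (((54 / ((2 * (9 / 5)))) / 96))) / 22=-2048 / 11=-186.18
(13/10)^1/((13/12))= 6/5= 1.20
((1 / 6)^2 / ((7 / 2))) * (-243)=-27 / 14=-1.93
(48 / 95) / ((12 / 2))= 8 / 95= 0.08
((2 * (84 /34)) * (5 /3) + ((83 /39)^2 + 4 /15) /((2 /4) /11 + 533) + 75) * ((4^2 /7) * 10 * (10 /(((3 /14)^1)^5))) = 3102999046064404480 /73683684477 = 42112430.56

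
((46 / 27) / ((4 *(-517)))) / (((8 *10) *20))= -23 / 44668800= -0.00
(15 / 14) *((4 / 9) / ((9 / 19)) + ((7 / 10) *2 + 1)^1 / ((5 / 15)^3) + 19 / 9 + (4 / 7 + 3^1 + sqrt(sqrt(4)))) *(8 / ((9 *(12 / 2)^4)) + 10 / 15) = 695 *sqrt(2) / 972 + 14072221 / 275562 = 52.08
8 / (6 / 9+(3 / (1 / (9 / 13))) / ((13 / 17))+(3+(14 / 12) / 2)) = 5408 / 4709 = 1.15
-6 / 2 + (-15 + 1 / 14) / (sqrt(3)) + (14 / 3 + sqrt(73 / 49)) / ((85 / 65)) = -209*sqrt(3) / 42 + 29 / 51 + 13*sqrt(73) / 119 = -7.12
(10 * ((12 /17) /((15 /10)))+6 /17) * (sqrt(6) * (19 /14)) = 817 * sqrt(6) /119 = 16.82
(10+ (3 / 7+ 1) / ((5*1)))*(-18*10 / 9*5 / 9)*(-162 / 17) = 129600 / 119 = 1089.08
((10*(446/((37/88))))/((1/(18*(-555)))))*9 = -953726400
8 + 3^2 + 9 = 26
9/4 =2.25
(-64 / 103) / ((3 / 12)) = -256 / 103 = -2.49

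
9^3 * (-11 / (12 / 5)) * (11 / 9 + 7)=-54945 / 2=-27472.50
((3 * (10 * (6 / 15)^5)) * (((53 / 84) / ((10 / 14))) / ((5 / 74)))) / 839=62752 / 13109375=0.00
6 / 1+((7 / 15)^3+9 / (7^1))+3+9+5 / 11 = 5156411 / 259875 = 19.84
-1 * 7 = -7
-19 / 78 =-0.24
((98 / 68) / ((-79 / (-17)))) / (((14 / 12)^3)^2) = 23328 / 189679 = 0.12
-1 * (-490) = 490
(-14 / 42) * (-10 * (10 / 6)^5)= 31250 / 729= 42.87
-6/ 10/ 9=-1/ 15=-0.07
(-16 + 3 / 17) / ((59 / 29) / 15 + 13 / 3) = -39005 / 11016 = -3.54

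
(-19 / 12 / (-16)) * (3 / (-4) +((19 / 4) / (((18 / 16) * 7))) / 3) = -0.05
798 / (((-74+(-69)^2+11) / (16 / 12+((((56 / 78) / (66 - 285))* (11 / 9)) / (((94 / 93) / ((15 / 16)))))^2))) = 0.23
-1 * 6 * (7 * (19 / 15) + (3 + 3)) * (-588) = 262248 / 5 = 52449.60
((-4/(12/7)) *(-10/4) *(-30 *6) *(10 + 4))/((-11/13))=17372.73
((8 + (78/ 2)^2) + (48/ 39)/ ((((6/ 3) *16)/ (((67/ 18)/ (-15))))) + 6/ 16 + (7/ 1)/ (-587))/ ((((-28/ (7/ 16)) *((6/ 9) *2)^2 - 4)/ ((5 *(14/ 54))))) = -88228955759/ 5241581280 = -16.83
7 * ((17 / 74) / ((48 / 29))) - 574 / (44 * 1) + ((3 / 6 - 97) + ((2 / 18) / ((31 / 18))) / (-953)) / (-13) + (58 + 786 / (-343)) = 262795855354741 / 5147041964064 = 51.06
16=16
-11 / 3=-3.67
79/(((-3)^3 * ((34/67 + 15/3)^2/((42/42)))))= -354631/3676347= -0.10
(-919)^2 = 844561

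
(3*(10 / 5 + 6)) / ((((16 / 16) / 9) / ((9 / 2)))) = 972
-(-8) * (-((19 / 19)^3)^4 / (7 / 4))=-32 / 7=-4.57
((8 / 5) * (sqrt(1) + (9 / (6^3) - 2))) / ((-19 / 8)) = 184 / 285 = 0.65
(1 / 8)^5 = 1 / 32768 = 0.00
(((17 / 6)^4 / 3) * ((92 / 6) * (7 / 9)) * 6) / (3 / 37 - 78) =-497534597 / 25220484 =-19.73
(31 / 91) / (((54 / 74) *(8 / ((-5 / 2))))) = -5735 / 39312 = -0.15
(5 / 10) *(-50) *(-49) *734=899150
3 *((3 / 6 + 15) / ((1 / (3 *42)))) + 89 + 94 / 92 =273655 / 46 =5949.02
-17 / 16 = -1.06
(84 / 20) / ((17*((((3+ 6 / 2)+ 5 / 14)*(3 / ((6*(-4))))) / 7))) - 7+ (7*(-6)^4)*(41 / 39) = 937036513 / 98345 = 9528.05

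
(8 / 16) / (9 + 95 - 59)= 1 / 90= 0.01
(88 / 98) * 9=396 / 49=8.08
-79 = -79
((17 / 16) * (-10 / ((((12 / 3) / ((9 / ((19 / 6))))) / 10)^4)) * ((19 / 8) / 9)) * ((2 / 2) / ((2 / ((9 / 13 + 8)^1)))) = -354478528125 / 11413376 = -31058.17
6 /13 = 0.46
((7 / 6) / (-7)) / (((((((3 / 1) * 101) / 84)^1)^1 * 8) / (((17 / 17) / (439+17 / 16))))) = -28 / 2133423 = -0.00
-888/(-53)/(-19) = -888/1007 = -0.88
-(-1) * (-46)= -46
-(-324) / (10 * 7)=162 / 35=4.63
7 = 7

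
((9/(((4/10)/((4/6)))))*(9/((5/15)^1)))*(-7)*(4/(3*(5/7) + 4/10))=-396900/89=-4459.55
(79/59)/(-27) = -79/1593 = -0.05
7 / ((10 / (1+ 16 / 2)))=63 / 10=6.30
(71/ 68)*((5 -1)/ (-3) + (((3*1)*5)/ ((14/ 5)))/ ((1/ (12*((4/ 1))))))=5609/ 21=267.10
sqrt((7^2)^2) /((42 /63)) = 147 /2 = 73.50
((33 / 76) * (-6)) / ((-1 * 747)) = 11 / 3154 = 0.00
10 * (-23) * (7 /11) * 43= -69230 /11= -6293.64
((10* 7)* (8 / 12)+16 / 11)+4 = 1720 / 33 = 52.12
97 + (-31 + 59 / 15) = 1049 / 15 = 69.93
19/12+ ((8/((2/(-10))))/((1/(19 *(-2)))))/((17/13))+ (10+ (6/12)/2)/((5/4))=1195579/1020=1172.14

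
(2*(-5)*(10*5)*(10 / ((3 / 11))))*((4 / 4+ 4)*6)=-550000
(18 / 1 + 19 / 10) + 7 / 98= 699 / 35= 19.97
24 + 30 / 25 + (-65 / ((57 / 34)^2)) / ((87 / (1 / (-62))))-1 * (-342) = 16088235158 / 43812765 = 367.20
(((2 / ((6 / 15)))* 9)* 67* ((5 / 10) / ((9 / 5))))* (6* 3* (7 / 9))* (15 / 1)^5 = 8903671875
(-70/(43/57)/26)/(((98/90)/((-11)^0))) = -12825/3913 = -3.28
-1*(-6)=6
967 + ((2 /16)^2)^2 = 3960833 /4096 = 967.00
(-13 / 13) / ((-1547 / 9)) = 9 / 1547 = 0.01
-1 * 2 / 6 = -1 / 3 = -0.33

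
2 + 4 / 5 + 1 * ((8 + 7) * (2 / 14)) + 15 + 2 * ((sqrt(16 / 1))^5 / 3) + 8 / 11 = 812354 / 1155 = 703.34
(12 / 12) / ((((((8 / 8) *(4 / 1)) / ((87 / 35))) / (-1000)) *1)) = -4350 / 7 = -621.43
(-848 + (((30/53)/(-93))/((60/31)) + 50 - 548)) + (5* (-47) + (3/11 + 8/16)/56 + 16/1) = -306562633/195888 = -1564.99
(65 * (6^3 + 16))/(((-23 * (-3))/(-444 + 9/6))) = -2224300/23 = -96708.70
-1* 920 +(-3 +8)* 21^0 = -915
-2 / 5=-0.40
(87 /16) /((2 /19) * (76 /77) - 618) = -6699 /761248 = -0.01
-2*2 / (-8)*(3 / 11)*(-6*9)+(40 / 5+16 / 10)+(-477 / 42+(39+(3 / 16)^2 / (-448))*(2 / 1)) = 31034151 / 450560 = 68.88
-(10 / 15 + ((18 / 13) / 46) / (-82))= -49009 / 73554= -0.67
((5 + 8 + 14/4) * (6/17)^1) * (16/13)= 1584/221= 7.17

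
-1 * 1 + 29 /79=-50 /79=-0.63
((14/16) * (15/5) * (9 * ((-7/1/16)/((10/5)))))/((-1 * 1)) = 1323/256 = 5.17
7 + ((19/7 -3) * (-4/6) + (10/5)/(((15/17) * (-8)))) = 967/140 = 6.91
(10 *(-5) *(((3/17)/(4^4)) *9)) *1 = -675/2176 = -0.31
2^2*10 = 40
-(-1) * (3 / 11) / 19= 3 / 209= 0.01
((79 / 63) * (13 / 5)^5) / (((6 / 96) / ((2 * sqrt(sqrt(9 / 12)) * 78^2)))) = 317256501952 * sqrt(2) * 3^(1 / 4) / 21875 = 26993411.87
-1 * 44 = -44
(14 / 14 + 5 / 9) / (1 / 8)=112 / 9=12.44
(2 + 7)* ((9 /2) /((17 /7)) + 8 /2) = 1791 /34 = 52.68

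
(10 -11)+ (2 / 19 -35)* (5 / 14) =-3581 / 266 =-13.46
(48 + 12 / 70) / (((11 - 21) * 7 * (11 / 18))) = -15174 / 13475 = -1.13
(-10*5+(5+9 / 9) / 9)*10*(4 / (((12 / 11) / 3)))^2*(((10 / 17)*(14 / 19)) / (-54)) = 12535600 / 26163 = 479.13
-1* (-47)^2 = -2209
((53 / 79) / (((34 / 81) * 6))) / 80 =1431 / 429760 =0.00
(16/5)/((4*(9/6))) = 8/15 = 0.53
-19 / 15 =-1.27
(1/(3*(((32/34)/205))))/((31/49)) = 170765/1488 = 114.76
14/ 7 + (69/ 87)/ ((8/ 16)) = 104/ 29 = 3.59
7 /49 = 1 /7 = 0.14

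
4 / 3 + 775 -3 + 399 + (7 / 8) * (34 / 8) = 112901 / 96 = 1176.05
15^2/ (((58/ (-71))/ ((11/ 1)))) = -175725/ 58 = -3029.74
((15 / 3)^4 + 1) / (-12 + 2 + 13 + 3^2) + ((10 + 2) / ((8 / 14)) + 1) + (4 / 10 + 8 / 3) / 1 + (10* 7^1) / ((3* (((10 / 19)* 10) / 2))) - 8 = 781 / 10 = 78.10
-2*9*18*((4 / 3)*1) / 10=-216 / 5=-43.20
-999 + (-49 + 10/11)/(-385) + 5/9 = -998.32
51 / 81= 17 / 27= 0.63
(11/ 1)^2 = 121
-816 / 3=-272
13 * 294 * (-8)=-30576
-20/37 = -0.54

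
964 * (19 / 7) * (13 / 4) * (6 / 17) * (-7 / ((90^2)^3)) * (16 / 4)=-0.00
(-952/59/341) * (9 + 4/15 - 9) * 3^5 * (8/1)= -2467584/100595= -24.53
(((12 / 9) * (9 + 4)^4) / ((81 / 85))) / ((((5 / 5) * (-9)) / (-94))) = 912809560 / 2187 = 417379.77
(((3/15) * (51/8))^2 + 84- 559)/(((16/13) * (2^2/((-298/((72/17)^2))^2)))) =-18257289497663827/687970713600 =-26537.89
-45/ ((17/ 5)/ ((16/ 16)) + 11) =-3.12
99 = 99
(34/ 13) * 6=15.69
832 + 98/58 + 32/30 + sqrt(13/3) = sqrt(39)/3 + 363119/435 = 836.84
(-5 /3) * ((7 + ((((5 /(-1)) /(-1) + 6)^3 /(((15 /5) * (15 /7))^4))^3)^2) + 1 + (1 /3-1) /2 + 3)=-18.15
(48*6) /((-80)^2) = 9 /200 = 0.04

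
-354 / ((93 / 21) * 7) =-354 / 31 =-11.42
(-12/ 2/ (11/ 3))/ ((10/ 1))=-9/ 55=-0.16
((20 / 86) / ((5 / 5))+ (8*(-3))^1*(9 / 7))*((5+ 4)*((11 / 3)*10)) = -3041940 / 301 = -10106.11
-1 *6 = -6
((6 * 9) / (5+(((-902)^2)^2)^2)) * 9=2 / 1803208835669381977127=0.00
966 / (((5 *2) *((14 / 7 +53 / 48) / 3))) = 69552 / 745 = 93.36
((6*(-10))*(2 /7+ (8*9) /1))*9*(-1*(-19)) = -5191560 /7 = -741651.43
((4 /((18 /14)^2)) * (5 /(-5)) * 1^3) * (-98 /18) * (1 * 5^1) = 48020 /729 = 65.87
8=8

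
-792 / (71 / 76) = -60192 / 71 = -847.77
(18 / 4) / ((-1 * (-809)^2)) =-9 / 1308962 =-0.00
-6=-6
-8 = -8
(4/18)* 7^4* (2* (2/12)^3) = 2401/486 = 4.94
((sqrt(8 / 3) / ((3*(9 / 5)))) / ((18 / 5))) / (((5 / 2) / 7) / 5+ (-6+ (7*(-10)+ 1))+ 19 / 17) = -5950*sqrt(6) / 12806343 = -0.00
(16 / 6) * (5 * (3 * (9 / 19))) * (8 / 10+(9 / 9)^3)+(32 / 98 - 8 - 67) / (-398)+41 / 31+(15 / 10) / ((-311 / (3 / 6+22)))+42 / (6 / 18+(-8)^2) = 49861816186281 / 1378929747188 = 36.16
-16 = -16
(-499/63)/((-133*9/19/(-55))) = -27445/3969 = -6.91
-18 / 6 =-3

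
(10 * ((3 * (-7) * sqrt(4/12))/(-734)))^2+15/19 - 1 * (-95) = 245203805/2559091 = 95.82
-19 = -19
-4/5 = -0.80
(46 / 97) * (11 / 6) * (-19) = -4807 / 291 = -16.52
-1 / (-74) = 1 / 74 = 0.01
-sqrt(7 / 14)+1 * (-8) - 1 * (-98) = 90 - sqrt(2) / 2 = 89.29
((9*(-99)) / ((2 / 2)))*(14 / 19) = -12474 / 19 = -656.53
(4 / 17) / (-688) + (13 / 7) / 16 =9475 / 81872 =0.12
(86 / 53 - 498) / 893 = -26308 / 47329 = -0.56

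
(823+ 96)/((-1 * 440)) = -919/440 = -2.09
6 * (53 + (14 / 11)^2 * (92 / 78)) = 518246 / 1573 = 329.46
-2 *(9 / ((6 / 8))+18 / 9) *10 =-280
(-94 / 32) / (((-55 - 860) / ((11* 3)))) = 517 / 4880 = 0.11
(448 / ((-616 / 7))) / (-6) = 28 / 33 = 0.85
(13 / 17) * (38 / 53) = 494 / 901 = 0.55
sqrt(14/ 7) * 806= 806 * sqrt(2)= 1139.86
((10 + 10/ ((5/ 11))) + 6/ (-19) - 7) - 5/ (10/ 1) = 919/ 38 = 24.18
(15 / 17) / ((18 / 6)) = 5 / 17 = 0.29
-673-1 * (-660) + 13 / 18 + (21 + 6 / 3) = 193 / 18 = 10.72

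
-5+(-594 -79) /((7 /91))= -8754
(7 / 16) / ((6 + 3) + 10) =7 / 304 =0.02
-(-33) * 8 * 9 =2376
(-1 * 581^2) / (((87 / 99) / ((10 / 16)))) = -55697565 / 232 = -240075.71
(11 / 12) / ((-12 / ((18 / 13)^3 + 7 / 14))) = -152471 / 632736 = -0.24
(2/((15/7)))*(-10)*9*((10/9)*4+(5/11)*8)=-22400/33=-678.79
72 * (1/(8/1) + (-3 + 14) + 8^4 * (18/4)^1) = 1327905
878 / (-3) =-878 / 3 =-292.67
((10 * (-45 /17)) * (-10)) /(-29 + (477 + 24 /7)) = 0.59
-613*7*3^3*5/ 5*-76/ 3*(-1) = -2935044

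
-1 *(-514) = 514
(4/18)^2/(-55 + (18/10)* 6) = -20/17901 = -0.00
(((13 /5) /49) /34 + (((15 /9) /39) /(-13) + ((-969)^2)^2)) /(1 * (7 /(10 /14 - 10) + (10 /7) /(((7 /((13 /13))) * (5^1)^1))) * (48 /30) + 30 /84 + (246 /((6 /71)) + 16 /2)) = 302118715.80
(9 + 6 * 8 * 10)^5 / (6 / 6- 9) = -3495057367681.12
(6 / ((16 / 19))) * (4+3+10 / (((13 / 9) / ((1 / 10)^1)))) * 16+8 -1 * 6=11426 / 13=878.92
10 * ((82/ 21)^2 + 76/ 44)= 823430/ 4851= 169.74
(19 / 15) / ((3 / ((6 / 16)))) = 19 / 120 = 0.16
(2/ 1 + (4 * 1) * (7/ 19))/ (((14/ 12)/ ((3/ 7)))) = 1188/ 931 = 1.28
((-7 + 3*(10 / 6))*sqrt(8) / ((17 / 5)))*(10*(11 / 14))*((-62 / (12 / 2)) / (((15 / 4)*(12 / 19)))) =129580*sqrt(2) / 3213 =57.04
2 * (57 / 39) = 38 / 13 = 2.92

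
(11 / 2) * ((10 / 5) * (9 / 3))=33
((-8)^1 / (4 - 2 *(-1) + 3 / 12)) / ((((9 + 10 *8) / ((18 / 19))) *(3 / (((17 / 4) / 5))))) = -816 / 211375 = -0.00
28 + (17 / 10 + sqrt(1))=307 / 10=30.70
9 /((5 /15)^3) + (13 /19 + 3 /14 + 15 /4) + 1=132281 /532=248.65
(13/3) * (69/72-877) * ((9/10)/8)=-54665/128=-427.07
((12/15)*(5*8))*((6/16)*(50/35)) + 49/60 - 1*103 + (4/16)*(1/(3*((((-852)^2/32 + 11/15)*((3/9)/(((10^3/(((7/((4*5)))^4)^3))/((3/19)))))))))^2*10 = 90848624187249535198671362034560605633560181/5323940846559286276716536820950940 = 17064168593.45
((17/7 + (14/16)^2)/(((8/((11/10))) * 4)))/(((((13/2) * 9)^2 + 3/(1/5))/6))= 15741/82127360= 0.00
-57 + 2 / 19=-1081 / 19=-56.89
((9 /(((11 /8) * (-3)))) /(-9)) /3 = 8 /99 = 0.08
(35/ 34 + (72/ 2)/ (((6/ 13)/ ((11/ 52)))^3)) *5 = 146735/ 6528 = 22.48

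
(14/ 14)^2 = 1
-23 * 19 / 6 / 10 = -437 / 60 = -7.28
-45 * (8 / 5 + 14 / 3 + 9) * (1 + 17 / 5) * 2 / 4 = -1511.40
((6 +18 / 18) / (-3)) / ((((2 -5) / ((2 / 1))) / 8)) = 112 / 9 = 12.44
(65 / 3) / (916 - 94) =65 / 2466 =0.03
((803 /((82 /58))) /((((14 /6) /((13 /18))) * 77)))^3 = 11.90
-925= -925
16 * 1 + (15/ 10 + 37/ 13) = 529/ 26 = 20.35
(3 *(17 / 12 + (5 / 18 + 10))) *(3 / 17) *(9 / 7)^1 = 3789 / 476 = 7.96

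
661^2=436921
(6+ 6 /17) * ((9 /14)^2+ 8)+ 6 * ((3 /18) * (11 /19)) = 50300 /931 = 54.03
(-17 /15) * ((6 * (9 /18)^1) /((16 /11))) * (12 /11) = -51 /20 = -2.55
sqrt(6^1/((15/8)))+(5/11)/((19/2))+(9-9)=10/209+4 *sqrt(5)/5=1.84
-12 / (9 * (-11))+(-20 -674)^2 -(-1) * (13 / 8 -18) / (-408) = 5764221579 / 11968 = 481636.16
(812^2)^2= 434734510336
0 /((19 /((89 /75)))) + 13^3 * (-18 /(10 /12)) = -237276 /5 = -47455.20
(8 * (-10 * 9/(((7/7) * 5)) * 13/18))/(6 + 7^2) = -104/55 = -1.89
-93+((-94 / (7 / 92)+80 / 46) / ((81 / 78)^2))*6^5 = -1432226429 / 161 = -8895816.33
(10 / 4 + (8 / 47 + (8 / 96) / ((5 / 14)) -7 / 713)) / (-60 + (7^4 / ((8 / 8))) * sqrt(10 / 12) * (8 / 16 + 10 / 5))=139639296 / 24145135438475 + 6984873952 * sqrt(30) / 72435406315425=0.00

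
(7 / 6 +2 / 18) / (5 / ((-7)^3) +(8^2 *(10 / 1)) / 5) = 0.01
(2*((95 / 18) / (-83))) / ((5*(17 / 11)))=-209 / 12699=-0.02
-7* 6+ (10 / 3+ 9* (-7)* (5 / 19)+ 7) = -2750 / 57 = -48.25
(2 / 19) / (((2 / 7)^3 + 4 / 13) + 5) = 8918 / 451649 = 0.02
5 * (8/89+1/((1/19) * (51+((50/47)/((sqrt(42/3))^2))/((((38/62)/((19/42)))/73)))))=147282910/67755077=2.17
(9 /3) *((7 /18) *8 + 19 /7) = 367 /21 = 17.48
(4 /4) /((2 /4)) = 2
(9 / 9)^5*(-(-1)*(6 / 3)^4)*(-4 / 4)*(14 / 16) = -14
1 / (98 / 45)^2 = 0.21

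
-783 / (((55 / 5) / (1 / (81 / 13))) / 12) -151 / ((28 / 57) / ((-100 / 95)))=14359 / 77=186.48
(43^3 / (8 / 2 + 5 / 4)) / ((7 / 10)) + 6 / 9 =1060126 / 49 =21635.22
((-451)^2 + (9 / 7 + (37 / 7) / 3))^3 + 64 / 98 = 77935738821707015173 / 9261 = 8415477682939964.93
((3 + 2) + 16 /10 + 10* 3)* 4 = 732 /5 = 146.40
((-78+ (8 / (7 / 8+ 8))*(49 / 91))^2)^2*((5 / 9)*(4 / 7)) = 524048435129371469120 / 45724330325583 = 11461041.23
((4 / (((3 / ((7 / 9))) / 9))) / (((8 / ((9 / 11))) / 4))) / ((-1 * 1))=-42 / 11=-3.82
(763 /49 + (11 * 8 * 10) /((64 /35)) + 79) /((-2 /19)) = -306337 /56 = -5470.30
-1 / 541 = -0.00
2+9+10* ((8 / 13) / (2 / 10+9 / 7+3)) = 25251 / 2041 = 12.37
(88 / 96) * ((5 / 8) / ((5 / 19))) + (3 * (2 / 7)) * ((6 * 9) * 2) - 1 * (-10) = 70391 / 672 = 104.75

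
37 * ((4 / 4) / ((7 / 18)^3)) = 215784 / 343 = 629.11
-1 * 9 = -9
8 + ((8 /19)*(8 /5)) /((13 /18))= 8.93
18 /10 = 9 /5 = 1.80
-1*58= -58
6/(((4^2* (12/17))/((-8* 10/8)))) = -85/16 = -5.31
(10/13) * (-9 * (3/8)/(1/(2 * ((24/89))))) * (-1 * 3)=4860/1157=4.20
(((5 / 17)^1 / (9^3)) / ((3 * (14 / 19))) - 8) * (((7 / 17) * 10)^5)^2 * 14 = -11762136604992970000000000 / 74952637224793371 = -156927588.41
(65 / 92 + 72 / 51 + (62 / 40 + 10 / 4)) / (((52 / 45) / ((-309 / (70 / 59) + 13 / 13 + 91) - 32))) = -1522798461 / 1423240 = -1069.95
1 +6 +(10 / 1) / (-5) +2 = 7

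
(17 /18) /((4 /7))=119 /72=1.65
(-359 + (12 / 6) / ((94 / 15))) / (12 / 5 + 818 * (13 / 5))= -42145 / 250181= -0.17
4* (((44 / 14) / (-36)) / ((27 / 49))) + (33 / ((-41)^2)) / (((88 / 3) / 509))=-957809 / 3267864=-0.29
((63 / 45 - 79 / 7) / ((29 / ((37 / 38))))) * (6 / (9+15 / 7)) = -6401 / 35815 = -0.18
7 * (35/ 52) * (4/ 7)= 35/ 13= 2.69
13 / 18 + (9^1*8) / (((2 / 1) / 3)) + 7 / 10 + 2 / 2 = 4969 / 45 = 110.42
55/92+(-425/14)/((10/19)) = -9190/161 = -57.08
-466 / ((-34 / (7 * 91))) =148421 / 17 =8730.65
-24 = -24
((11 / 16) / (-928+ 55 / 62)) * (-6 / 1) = 0.00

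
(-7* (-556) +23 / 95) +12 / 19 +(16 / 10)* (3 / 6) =369899 / 95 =3893.67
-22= -22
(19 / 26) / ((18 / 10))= 95 / 234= 0.41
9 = 9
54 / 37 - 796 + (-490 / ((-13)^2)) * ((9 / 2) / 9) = -4977327 / 6253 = -795.99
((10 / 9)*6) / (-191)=-20 / 573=-0.03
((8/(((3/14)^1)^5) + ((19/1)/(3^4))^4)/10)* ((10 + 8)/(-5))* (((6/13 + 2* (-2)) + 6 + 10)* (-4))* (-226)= -275608408556752/3838185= -71806963.07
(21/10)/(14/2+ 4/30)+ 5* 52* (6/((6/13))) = 723383/214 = 3380.29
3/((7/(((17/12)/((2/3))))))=51/56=0.91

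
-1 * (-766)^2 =-586756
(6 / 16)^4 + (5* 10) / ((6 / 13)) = 1331443 / 12288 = 108.35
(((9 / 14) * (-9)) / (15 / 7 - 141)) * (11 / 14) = 11 / 336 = 0.03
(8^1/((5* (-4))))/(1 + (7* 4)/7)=-2/25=-0.08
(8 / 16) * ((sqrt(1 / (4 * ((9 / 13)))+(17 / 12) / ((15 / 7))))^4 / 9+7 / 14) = 22457 / 72900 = 0.31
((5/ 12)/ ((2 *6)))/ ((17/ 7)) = 0.01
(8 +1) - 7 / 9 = 74 / 9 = 8.22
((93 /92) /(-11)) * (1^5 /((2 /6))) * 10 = -1395 /506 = -2.76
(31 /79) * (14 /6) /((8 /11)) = 2387 /1896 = 1.26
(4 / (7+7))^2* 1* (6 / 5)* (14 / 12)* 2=8 / 35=0.23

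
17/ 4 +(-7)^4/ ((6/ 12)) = 19225/ 4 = 4806.25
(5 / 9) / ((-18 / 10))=-25 / 81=-0.31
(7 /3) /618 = 7 /1854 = 0.00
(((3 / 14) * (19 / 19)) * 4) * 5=30 / 7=4.29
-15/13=-1.15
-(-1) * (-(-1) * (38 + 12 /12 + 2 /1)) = 41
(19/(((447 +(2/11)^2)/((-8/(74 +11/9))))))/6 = -27588/36619607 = -0.00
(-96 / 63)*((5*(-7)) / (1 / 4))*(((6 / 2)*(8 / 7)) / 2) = 2560 / 7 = 365.71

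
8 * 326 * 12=31296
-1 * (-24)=24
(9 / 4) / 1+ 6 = 33 / 4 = 8.25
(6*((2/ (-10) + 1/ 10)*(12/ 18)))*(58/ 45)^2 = -6728/ 10125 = -0.66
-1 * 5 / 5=-1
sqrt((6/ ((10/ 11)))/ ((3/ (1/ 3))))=sqrt(165)/ 15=0.86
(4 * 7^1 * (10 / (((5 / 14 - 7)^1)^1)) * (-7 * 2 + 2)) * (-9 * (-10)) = 1411200 / 31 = 45522.58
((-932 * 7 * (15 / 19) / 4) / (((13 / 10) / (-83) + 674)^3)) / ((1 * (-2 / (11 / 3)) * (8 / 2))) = 6411519104375 / 3326115227074050717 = 0.00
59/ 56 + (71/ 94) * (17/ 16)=19541/ 10528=1.86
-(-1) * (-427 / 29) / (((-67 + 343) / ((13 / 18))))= -5551 / 144072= -0.04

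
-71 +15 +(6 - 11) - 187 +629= 381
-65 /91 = -5 /7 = -0.71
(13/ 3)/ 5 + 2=43/ 15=2.87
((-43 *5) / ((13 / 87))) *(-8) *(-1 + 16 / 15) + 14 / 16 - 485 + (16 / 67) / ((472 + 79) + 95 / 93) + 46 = 58891976365 / 178861592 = 329.26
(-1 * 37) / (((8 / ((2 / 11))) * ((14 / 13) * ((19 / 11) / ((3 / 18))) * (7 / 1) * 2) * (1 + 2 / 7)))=-481 / 114912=-0.00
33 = 33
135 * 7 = 945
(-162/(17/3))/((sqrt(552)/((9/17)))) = -729 * sqrt(138)/13294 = -0.64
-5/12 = -0.42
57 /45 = 19 /15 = 1.27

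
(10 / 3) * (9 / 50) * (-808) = -2424 / 5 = -484.80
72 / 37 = 1.95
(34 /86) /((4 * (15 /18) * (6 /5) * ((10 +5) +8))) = 17 /3956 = 0.00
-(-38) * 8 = 304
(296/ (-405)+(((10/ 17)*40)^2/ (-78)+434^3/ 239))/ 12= 31095351825908/ 1090976445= 28502.31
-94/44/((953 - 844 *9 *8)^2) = -47/78712352950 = -0.00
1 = 1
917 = 917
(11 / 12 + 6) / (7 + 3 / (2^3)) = 166 / 177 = 0.94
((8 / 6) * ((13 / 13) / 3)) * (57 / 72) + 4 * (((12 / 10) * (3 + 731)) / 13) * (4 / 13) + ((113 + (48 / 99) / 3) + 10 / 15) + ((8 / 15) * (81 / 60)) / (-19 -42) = 30243838607 / 153088650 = 197.56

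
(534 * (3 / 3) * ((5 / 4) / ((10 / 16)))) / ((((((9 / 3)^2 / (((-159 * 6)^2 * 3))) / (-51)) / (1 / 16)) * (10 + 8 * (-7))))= 1032754131 / 46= 22451176.76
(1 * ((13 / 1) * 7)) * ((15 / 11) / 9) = 455 / 33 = 13.79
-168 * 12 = -2016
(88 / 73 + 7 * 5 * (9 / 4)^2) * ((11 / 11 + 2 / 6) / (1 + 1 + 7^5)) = 208363 / 14724684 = 0.01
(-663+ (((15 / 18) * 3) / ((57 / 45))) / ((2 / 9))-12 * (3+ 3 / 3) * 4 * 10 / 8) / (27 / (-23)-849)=520973 / 495368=1.05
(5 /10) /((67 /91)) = 91 /134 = 0.68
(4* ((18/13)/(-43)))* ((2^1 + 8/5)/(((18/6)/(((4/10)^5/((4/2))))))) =-6912/8734375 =-0.00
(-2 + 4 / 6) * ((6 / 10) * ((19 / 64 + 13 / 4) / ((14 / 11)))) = -2497 / 1120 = -2.23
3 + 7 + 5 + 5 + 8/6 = 64/3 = 21.33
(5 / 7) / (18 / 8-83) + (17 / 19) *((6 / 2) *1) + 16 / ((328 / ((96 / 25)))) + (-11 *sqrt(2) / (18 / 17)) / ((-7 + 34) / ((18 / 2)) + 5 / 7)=6634337 / 2317525-1309 *sqrt(2) / 468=-1.09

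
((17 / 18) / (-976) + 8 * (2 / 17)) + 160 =160.94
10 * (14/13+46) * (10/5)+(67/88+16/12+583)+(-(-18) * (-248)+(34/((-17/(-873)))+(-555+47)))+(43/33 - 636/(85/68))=-12623261/5720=-2206.86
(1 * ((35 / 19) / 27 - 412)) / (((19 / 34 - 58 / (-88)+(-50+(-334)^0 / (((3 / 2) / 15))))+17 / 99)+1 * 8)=158068108 / 11745933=13.46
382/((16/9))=1719/8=214.88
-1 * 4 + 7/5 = -13/5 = -2.60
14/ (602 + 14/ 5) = 5/ 216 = 0.02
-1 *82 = -82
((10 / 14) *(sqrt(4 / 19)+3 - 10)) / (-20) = 1 / 4 - sqrt(19) / 266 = 0.23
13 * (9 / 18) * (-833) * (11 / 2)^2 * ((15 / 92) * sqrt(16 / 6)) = -6551545 * sqrt(6) / 368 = -43608.54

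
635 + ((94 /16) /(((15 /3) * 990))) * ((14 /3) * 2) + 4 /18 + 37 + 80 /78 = 259945277 /386100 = 673.26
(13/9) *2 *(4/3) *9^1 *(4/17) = 416/51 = 8.16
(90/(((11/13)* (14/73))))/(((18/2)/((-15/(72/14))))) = -179.73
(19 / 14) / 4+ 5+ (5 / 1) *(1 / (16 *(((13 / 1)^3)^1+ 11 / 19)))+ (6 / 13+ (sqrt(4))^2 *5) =1568539409 / 60793824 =25.80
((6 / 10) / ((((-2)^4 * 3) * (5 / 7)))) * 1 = 7 / 400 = 0.02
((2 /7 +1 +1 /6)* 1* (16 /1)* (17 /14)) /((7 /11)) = 45628 /1029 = 44.34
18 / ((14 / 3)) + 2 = 41 / 7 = 5.86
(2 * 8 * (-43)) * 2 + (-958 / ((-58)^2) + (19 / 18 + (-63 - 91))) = -11574736 / 7569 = -1529.23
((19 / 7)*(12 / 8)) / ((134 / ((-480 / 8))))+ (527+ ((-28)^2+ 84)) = 653400 / 469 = 1393.18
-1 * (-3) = 3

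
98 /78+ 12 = 517 /39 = 13.26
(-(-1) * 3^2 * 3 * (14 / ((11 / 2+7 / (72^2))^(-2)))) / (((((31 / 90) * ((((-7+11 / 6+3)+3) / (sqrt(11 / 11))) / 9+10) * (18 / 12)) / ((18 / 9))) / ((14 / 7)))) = 5693333527 / 648768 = 8775.61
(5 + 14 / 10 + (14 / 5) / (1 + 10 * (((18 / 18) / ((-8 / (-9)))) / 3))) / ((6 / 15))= 332 / 19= 17.47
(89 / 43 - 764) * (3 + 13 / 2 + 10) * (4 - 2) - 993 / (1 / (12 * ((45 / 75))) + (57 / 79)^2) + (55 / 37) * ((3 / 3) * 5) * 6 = -7349431855359 / 235736879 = -31176.42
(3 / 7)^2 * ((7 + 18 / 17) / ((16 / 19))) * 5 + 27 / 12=147123 / 13328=11.04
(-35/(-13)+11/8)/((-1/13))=-423/8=-52.88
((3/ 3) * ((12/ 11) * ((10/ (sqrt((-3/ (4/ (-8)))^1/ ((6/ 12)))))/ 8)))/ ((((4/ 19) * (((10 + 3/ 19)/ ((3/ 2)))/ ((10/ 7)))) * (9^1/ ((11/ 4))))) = 9025 * sqrt(3)/ 129696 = 0.12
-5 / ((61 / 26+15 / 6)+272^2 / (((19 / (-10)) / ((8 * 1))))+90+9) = 247 / 15383542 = 0.00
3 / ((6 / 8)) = 4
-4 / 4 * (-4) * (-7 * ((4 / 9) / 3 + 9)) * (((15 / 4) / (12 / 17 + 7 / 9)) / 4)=-146965 / 908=-161.86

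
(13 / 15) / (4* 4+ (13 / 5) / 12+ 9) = 52 / 1513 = 0.03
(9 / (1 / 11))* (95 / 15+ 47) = 5280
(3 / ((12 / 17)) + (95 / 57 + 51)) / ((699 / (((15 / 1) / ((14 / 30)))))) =17075 / 6524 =2.62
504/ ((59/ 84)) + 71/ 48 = 2036317/ 2832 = 719.04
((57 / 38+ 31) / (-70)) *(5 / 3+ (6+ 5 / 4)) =-1391 / 336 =-4.14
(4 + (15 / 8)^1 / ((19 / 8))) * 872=4176.42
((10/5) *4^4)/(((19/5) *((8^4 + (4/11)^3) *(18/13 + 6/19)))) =34606/1788885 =0.02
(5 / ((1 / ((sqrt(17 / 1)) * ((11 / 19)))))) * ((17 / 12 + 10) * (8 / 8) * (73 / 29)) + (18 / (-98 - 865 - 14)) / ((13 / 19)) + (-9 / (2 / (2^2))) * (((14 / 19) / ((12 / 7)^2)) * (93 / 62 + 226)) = -1982233549 / 1930552 + 550055 * sqrt(17) / 6612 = -683.77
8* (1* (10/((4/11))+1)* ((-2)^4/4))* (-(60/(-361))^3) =10368000/2476099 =4.19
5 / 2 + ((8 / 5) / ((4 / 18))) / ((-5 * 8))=58 / 25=2.32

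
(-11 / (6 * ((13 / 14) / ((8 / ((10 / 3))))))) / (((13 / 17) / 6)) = -37.18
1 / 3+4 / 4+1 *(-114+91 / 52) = -110.92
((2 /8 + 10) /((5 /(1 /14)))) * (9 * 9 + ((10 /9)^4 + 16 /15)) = 112430077 /9185400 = 12.24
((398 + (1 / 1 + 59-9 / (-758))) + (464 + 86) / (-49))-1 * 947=-18578897 / 37142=-500.21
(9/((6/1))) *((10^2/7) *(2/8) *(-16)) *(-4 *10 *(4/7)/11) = 178.11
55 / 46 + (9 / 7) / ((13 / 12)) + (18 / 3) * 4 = 110437 / 4186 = 26.38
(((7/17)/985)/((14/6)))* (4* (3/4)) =9/16745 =0.00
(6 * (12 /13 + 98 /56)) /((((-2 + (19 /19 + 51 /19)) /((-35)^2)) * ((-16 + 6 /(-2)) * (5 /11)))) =-1123815 /832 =-1350.74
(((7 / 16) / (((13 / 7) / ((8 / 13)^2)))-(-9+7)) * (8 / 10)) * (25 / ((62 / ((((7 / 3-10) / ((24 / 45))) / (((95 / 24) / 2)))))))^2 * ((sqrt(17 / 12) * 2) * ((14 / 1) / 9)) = 5665590000 * sqrt(51) / 762185437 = 53.08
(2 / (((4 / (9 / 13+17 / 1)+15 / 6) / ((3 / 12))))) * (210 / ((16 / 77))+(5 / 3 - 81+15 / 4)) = 2580715 / 15048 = 171.50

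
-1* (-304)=304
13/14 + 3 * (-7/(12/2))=-18/7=-2.57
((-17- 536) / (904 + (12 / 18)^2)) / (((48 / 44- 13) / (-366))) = -910791 / 48470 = -18.79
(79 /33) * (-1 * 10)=-790 /33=-23.94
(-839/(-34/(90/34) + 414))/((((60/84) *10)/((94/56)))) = -354897/722080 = -0.49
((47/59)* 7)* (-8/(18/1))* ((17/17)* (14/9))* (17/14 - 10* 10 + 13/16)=3610117/9558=377.71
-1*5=-5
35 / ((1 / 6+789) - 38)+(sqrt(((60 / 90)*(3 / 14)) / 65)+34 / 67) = sqrt(455) / 455+167308 / 301969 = 0.60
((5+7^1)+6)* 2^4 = 288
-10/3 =-3.33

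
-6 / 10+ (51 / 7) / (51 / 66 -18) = -13569 / 13265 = -1.02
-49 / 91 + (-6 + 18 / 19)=-1381 / 247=-5.59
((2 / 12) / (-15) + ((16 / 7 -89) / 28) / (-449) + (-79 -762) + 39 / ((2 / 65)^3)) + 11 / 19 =201344838178039 / 150486840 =1337956.45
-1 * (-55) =55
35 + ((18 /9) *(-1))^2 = 39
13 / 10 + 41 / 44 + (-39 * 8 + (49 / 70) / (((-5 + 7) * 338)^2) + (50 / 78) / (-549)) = -5129182045969 / 16558068384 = -309.77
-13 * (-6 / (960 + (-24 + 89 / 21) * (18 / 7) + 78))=637 / 8062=0.08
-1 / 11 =-0.09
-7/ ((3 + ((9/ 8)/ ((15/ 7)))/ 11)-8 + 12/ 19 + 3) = 58520/ 11041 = 5.30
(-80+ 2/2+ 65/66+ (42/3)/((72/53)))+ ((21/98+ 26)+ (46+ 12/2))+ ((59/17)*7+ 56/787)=1293207977/37086588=34.87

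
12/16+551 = 2207/4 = 551.75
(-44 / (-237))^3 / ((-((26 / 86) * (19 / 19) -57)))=1831456 / 16227392607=0.00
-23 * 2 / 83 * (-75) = 3450 / 83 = 41.57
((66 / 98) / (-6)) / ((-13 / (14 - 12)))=11 / 637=0.02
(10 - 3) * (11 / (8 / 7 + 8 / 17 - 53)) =-9163 / 6115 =-1.50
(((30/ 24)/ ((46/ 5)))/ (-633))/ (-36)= 25/ 4192992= 0.00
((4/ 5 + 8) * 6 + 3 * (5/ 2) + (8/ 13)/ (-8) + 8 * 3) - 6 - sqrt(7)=10169/ 130 - sqrt(7)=75.58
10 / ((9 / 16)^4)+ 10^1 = 720970 / 6561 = 109.89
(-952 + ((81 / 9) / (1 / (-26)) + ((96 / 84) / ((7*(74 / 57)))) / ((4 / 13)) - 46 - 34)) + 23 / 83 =-190403212 / 150479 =-1265.31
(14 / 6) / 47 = 7 / 141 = 0.05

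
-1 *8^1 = -8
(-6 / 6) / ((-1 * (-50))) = -1 / 50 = -0.02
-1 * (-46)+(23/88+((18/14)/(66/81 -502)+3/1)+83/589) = 60634869745/1227433592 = 49.40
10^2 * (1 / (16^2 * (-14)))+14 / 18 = 6047 / 8064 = 0.75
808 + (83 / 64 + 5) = 52115 / 64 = 814.30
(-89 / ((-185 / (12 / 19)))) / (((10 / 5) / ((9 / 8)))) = 2403 / 14060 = 0.17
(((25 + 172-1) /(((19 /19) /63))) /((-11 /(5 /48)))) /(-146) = 5145 /6424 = 0.80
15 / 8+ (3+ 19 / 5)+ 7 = 627 / 40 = 15.68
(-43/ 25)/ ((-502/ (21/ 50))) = 903/ 627500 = 0.00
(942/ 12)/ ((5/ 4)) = 314/ 5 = 62.80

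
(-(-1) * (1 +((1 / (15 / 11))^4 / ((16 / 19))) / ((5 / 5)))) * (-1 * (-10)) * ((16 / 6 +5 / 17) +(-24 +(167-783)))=-35353847531 / 4131000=-8558.18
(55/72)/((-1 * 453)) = -55/32616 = -0.00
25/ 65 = 5/ 13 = 0.38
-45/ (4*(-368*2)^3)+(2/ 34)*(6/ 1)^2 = 2.12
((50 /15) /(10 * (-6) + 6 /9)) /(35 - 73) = 5 /3382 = 0.00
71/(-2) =-71/2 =-35.50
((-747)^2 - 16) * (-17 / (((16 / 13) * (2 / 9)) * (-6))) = 369949359 / 64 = 5780458.73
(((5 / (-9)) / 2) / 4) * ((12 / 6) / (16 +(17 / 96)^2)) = -256 / 29549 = -0.01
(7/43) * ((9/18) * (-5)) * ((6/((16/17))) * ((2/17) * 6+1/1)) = -3045/688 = -4.43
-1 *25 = -25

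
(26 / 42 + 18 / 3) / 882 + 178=3297055 / 18522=178.01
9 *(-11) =-99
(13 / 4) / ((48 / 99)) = 429 / 64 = 6.70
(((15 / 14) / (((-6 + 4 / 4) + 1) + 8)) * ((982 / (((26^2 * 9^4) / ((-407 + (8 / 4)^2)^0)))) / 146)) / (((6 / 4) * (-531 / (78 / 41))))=-2455 / 2530354678488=-0.00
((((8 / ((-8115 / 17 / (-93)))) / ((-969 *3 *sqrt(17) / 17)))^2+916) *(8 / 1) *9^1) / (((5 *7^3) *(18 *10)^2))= 0.00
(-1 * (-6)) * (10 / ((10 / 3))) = 18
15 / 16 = 0.94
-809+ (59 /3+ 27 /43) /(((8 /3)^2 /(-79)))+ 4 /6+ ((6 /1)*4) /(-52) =-55502255 /53664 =-1034.25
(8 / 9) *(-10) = -80 / 9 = -8.89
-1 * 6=-6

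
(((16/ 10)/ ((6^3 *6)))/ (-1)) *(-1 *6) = 1/ 135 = 0.01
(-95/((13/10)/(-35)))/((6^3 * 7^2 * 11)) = 2375/108108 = 0.02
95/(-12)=-95/12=-7.92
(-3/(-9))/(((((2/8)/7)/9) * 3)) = 28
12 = 12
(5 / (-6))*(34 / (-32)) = 85 / 96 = 0.89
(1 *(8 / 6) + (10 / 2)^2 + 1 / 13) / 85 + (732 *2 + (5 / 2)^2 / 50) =7767367 / 5304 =1464.44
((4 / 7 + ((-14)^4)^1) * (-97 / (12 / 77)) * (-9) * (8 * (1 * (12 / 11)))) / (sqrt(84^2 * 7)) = 156509112 * sqrt(7) / 49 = 8450697.72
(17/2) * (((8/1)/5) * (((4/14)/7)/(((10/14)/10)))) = 272/35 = 7.77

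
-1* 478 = -478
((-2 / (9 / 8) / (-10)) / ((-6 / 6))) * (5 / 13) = -8 / 117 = -0.07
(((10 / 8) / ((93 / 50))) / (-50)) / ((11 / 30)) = -25 / 682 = -0.04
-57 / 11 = -5.18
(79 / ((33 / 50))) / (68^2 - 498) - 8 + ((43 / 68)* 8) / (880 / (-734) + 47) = -16990795147 / 2161530943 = -7.86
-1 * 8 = -8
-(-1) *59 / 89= 59 / 89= 0.66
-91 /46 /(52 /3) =-21 /184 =-0.11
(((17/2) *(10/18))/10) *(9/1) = 17/4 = 4.25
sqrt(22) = 4.69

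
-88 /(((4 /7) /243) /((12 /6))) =-74844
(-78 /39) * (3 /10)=-3 /5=-0.60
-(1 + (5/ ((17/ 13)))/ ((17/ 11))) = -1004/ 289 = -3.47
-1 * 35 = -35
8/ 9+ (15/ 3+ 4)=9.89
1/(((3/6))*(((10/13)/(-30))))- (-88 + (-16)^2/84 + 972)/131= -84.77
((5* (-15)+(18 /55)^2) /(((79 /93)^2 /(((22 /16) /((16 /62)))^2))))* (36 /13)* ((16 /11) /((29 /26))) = -16947193091751 /1592703200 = -10640.52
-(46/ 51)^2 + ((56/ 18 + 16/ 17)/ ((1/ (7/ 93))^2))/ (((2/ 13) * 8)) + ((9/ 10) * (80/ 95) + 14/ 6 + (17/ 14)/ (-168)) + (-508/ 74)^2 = 3656375376596153/ 73992494958480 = 49.42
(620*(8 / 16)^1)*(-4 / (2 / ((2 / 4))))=-310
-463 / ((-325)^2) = -463 / 105625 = -0.00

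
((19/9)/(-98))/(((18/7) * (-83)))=0.00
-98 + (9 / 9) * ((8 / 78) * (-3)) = -1278 / 13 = -98.31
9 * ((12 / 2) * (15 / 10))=81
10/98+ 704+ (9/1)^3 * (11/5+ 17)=3601721/245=14700.90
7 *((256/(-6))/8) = -112/3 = -37.33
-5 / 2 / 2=-5 / 4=-1.25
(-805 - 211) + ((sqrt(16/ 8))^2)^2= -1012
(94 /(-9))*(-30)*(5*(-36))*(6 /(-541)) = 625.51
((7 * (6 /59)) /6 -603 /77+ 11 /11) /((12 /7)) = -10165 /2596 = -3.92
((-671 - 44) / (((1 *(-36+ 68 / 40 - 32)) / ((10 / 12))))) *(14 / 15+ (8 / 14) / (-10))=25300 / 3213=7.87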